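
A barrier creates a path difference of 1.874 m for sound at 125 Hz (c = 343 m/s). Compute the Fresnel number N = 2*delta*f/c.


N = 2*delta*f/c = 2*delta/lambda, where lambda = c/f
lambda = 343 / 125 = 2.744 m
N = 2 * 1.874 / 2.744 = 1.3659


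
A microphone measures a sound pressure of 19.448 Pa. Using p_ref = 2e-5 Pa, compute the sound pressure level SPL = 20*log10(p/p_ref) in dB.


p / p_ref = 19.448 / 2e-5 = 972400
SPL = 20 * log10(972400) = 119.76 dB


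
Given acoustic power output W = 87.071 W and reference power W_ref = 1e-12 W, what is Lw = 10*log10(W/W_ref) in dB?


W / W_ref = 87.071 / 1e-12 = 8.7071e+13
Lw = 10 * log10(8.7071e+13) = 139.4 dB


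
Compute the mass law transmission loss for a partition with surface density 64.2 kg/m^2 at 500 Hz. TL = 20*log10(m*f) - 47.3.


m * f = 64.2 * 500 = 32100
20*log10(32100) = 90.1301 dB
TL = 90.1301 - 47.3 = 42.83 dB


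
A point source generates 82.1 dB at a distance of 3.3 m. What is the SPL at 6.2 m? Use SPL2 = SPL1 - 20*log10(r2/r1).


r2/r1 = 6.2/3.3 = 1.87879
Correction = 20*log10(1.87879) = 5.47756 dB
SPL2 = 82.1 - 5.47756 = 76.622 dB


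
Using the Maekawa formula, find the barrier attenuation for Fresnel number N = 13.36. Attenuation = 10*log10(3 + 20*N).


3 + 20*N = 3 + 20*13.36 = 270.2
Att = 10*log10(270.2) = 24.317 dB


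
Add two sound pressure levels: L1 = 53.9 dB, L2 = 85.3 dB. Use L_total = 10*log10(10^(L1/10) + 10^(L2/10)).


10^(53.9/10) = 245471
10^(85.3/10) = 3.38844e+08
Sum = 245471 + 3.38844e+08 = 3.39089e+08
L_total = 10*log10(3.39089e+08) = 85.303 dB


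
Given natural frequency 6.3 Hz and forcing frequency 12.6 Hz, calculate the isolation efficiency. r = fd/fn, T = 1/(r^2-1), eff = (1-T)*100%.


r = 12.6 / 6.3 = 2
r^2 - 1 = 2^2 - 1 = 3
T = 1/3 = 0.333333
Efficiency = (1 - 0.333333)*100 = 66.667 %


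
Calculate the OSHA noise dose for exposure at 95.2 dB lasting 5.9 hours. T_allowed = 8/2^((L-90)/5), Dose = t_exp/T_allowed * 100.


T_allowed = 8 / 2^((95.2 - 90)/5) = 3.89062 hr
Dose = 5.9 / 3.89062 * 100 = 151.65 %


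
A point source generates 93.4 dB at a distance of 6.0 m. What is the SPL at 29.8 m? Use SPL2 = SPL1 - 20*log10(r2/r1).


r2/r1 = 29.8/6.0 = 4.96667
Correction = 20*log10(4.96667) = 13.9213 dB
SPL2 = 93.4 - 13.9213 = 79.479 dB


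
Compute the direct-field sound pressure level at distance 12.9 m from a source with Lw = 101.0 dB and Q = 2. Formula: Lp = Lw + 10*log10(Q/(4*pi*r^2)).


4*pi*r^2 = 4*pi*12.9^2 = 2091.17 m^2
Q / (4*pi*r^2) = 2 / 2091.17 = 0.000956402
Lp = 101.0 + 10*log10(0.000956402) = 70.806 dB


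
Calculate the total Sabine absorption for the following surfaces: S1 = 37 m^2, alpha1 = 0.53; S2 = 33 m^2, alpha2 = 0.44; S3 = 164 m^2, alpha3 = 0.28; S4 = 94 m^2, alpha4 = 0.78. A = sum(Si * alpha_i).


37 * 0.53 = 19.61
33 * 0.44 = 14.52
164 * 0.28 = 45.92
94 * 0.78 = 73.32
A_total = 19.61 + 14.52 + 45.92 + 73.32 = 153.37 m^2


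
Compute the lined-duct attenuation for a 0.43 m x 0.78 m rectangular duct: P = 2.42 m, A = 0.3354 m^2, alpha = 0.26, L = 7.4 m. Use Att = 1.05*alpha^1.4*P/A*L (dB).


alpha^1.4 = 0.26^1.4 = 0.151692
Attenuation rate = 1.05 * alpha^1.4 * P / A
= 1.05 * 0.151692 * 2.42 / 0.3354 = 1.14922 dB/m
Total Att = 1.14922 * 7.4 = 8.5042 dB


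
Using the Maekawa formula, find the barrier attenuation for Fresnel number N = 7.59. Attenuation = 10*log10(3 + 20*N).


3 + 20*N = 3 + 20*7.59 = 154.8
Att = 10*log10(154.8) = 21.898 dB


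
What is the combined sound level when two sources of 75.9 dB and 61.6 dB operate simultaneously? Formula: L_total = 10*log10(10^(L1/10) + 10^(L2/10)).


10^(75.9/10) = 3.89045e+07
10^(61.6/10) = 1.44544e+06
Sum = 3.89045e+07 + 1.44544e+06 = 4.03499e+07
L_total = 10*log10(4.03499e+07) = 76.058 dB


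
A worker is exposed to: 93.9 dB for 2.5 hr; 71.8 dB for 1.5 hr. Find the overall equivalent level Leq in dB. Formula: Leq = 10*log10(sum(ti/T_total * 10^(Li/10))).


T_total = 2.5 + 1.5 = 4.0 hr
(2.5/4.0) * 10^(93.9/10) = 1.53419e+09
(1.5/4.0) * 10^(71.8/10) = 5.67585e+06
Sum = 1.53419e+09 + 5.67585e+06 = 1.53987e+09
Leq = 10*log10(1.53987e+09) = 91.875 dB


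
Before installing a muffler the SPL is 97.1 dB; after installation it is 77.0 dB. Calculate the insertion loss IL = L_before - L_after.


Insertion loss = SPL without muffler - SPL with muffler
IL = 97.1 - 77.0 = 20.1 dB


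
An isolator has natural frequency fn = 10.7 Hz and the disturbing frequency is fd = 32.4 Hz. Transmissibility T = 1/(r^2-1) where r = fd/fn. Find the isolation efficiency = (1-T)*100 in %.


r = 32.4 / 10.7 = 3.02804
r^2 - 1 = 3.02804^2 - 1 = 8.16903
T = 1/8.16903 = 0.122414
Efficiency = (1 - 0.122414)*100 = 87.759 %


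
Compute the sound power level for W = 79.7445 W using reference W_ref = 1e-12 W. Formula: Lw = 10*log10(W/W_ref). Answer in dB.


W / W_ref = 79.7445 / 1e-12 = 7.97445e+13
Lw = 10 * log10(7.97445e+13) = 139.02 dB


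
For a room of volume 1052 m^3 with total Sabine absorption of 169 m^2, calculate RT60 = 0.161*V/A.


RT60 = 0.161 * 1052 / 169 = 1.0022 s


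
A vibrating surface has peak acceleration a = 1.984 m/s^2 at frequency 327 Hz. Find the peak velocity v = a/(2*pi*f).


omega = 2*pi*f = 2*pi*327 = 2054.6 rad/s
v = a / omega = 1.984 / 2054.6 = 0.00096564 m/s


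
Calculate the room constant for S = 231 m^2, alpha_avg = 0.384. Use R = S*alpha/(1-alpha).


R = 231 * 0.384 / (1 - 0.384) = 144 m^2


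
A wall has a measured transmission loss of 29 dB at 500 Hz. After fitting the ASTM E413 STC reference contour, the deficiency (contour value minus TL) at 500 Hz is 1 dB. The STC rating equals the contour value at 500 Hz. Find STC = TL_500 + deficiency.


By ASTM E413, STC = value of the fitted reference contour at 500 Hz.
Contour value at 500 Hz = TL_500 + deficiency = 29 + 1 = 30
STC = 30


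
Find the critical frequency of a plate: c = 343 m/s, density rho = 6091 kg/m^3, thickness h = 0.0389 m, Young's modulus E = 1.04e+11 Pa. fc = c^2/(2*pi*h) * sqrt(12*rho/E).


12*rho/E = 12*6091/1.04e+11 = 7.02808e-07
sqrt(12*rho/E) = sqrt(7.02808e-07) = 0.000838336
c^2/(2*pi*h) = 343^2/(2*pi*0.0389) = 481348
fc = 481348 * 0.000838336 = 403.53 Hz


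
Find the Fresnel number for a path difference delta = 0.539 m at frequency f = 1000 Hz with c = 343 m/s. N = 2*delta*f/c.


N = 2*delta*f/c = 2*delta/lambda, where lambda = c/f
lambda = 343 / 1000 = 0.343 m
N = 2 * 0.539 / 0.343 = 3.1429


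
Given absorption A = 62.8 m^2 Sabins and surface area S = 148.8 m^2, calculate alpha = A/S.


Absorption coefficient = absorbed power / incident power
alpha = A / S = 62.8 / 148.8 = 0.42204


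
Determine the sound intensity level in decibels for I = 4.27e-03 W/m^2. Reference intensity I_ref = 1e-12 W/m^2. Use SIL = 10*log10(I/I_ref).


I / I_ref = 4.27e-03 / 1e-12 = 4.27e+09
SIL = 10 * log10(4.27e+09) = 96.304 dB


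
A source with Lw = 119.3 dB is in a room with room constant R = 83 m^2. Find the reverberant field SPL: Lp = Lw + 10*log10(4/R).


4/R = 4/83 = 0.0481928
Lp = 119.3 + 10*log10(0.0481928) = 106.13 dB


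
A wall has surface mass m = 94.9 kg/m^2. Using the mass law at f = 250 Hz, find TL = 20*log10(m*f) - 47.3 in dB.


m * f = 94.9 * 250 = 23725
20*log10(23725) = 87.5041 dB
TL = 87.5041 - 47.3 = 40.204 dB


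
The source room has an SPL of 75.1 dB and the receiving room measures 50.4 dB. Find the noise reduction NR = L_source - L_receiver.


NR = L_source - L_receiver (difference between source and receiving room levels)
NR = 75.1 - 50.4 = 24.7 dB


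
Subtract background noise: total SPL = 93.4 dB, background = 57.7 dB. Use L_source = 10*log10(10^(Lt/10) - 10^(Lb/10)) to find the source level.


10^(93.4/10) = 2.18776e+09
10^(57.7/10) = 588844
Difference = 2.18776e+09 - 588844 = 2.18717e+09
L_source = 10*log10(2.18717e+09) = 93.399 dB


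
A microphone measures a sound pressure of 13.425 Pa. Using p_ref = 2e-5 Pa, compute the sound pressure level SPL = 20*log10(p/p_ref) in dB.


p / p_ref = 13.425 / 2e-5 = 671250
SPL = 20 * log10(671250) = 116.54 dB


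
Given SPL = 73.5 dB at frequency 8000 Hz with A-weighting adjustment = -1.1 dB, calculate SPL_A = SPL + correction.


A-weighting table: 8000 Hz -> -1.1 dB correction
SPL_A = SPL + correction = 73.5 + (-1.1) = 72.4 dBA


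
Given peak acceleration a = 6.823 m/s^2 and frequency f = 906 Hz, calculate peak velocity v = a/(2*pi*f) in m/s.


omega = 2*pi*f = 2*pi*906 = 5692.57 rad/s
v = a / omega = 6.823 / 5692.57 = 0.0011986 m/s


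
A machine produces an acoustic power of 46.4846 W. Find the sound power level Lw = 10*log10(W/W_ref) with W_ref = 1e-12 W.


W / W_ref = 46.4846 / 1e-12 = 4.64846e+13
Lw = 10 * log10(4.64846e+13) = 136.67 dB


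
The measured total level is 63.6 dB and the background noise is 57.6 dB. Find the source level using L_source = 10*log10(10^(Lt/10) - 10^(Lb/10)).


10^(63.6/10) = 2.29087e+06
10^(57.6/10) = 575440
Difference = 2.29087e+06 - 575440 = 1.71543e+06
L_source = 10*log10(1.71543e+06) = 62.344 dB


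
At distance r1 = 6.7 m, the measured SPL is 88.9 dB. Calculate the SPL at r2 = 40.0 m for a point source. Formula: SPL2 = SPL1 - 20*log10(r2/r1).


r2/r1 = 40.0/6.7 = 5.97015
Correction = 20*log10(5.97015) = 15.5197 dB
SPL2 = 88.9 - 15.5197 = 73.38 dB


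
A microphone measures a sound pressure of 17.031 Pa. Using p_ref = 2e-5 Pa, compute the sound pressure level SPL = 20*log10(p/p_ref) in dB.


p / p_ref = 17.031 / 2e-5 = 851550
SPL = 20 * log10(851550) = 118.6 dB


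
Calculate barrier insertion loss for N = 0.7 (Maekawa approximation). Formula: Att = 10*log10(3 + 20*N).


3 + 20*N = 3 + 20*0.7 = 17
Att = 10*log10(17) = 12.304 dB


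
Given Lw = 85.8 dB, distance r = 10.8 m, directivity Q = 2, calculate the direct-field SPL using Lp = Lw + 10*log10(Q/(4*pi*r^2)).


4*pi*r^2 = 4*pi*10.8^2 = 1465.74 m^2
Q / (4*pi*r^2) = 2 / 1465.74 = 0.0013645
Lp = 85.8 + 10*log10(0.0013645) = 57.15 dB


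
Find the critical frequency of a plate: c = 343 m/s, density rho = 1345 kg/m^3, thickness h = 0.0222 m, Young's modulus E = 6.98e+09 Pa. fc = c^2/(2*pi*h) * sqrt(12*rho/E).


12*rho/E = 12*1345/6.98e+09 = 2.31232e-06
sqrt(12*rho/E) = sqrt(2.31232e-06) = 0.00152063
c^2/(2*pi*h) = 343^2/(2*pi*0.0222) = 843442
fc = 843442 * 0.00152063 = 1282.6 Hz


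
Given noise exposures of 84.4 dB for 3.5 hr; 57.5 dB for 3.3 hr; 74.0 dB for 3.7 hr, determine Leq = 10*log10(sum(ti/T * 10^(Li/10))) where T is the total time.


T_total = 3.5 + 3.3 + 3.7 = 10.5 hr
(3.5/10.5) * 10^(84.4/10) = 9.18076e+07
(3.3/10.5) * 10^(57.5/10) = 176736
(3.7/10.5) * 10^(74.0/10) = 8.85141e+06
Sum = 9.18076e+07 + 176736 + 8.85141e+06 = 1.00836e+08
Leq = 10*log10(1.00836e+08) = 80.036 dB


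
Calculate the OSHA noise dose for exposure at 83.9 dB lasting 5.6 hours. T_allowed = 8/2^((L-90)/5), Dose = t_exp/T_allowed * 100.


T_allowed = 8 / 2^((83.9 - 90)/5) = 18.6357 hr
Dose = 5.6 / 18.6357 * 100 = 30.05 %


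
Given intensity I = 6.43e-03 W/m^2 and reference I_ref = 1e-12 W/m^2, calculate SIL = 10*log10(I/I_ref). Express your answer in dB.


I / I_ref = 6.43e-03 / 1e-12 = 6.43e+09
SIL = 10 * log10(6.43e+09) = 98.082 dB


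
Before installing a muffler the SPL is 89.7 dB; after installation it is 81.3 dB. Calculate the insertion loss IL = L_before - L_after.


Insertion loss = SPL without muffler - SPL with muffler
IL = 89.7 - 81.3 = 8.4 dB


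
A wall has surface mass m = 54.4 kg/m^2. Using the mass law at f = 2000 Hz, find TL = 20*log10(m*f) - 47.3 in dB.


m * f = 54.4 * 2000 = 108800
20*log10(108800) = 100.733 dB
TL = 100.733 - 47.3 = 53.433 dB


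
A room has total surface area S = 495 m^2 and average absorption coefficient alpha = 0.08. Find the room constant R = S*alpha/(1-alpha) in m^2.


R = 495 * 0.08 / (1 - 0.08) = 43.043 m^2


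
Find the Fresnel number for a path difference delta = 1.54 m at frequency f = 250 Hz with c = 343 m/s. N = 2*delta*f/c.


N = 2*delta*f/c = 2*delta/lambda, where lambda = c/f
lambda = 343 / 250 = 1.372 m
N = 2 * 1.54 / 1.372 = 2.2449


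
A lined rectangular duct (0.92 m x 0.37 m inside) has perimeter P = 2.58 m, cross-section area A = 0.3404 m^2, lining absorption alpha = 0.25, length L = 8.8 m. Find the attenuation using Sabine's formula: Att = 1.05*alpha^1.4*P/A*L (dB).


alpha^1.4 = 0.25^1.4 = 0.143587
Attenuation rate = 1.05 * alpha^1.4 * P / A
= 1.05 * 0.143587 * 2.58 / 0.3404 = 1.14271 dB/m
Total Att = 1.14271 * 8.8 = 10.056 dB


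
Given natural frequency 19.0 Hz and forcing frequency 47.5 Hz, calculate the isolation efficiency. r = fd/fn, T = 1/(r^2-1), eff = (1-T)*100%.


r = 47.5 / 19.0 = 2.5
r^2 - 1 = 2.5^2 - 1 = 5.25
T = 1/5.25 = 0.190476
Efficiency = (1 - 0.190476)*100 = 80.952 %


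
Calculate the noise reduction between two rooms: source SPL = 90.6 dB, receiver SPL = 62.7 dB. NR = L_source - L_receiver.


NR = L_source - L_receiver (difference between source and receiving room levels)
NR = 90.6 - 62.7 = 27.9 dB


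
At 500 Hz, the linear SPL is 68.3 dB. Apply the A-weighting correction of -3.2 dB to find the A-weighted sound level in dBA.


A-weighting table: 500 Hz -> -3.2 dB correction
SPL_A = SPL + correction = 68.3 + (-3.2) = 65.1 dBA


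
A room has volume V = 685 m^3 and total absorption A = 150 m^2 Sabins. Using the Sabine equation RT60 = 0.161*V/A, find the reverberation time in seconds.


RT60 = 0.161 * 685 / 150 = 0.73523 s


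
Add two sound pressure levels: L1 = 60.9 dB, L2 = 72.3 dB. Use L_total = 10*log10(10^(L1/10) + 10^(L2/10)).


10^(60.9/10) = 1.23027e+06
10^(72.3/10) = 1.69824e+07
Sum = 1.23027e+06 + 1.69824e+07 = 1.82127e+07
L_total = 10*log10(1.82127e+07) = 72.604 dB


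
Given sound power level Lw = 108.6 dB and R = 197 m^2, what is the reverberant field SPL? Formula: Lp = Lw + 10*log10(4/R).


4/R = 4/197 = 0.0203046
Lp = 108.6 + 10*log10(0.0203046) = 91.676 dB


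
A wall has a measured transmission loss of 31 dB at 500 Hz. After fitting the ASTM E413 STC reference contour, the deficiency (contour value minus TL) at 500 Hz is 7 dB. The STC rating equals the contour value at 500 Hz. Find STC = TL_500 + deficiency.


By ASTM E413, STC = value of the fitted reference contour at 500 Hz.
Contour value at 500 Hz = TL_500 + deficiency = 31 + 7 = 38
STC = 38


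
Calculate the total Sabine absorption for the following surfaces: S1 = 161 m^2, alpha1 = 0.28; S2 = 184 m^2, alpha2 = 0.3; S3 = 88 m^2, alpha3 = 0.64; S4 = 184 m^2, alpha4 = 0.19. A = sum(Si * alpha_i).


161 * 0.28 = 45.08
184 * 0.3 = 55.2
88 * 0.64 = 56.32
184 * 0.19 = 34.96
A_total = 45.08 + 55.2 + 56.32 + 34.96 = 191.56 m^2


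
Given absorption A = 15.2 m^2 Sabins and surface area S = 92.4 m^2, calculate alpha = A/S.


Absorption coefficient = absorbed power / incident power
alpha = A / S = 15.2 / 92.4 = 0.1645


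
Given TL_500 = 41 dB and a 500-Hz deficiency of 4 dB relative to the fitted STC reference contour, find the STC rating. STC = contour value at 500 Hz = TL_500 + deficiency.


By ASTM E413, STC = value of the fitted reference contour at 500 Hz.
Contour value at 500 Hz = TL_500 + deficiency = 41 + 4 = 45
STC = 45


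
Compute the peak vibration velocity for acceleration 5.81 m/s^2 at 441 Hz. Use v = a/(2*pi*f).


omega = 2*pi*f = 2*pi*441 = 2770.88 rad/s
v = a / omega = 5.81 / 2770.88 = 0.0020968 m/s


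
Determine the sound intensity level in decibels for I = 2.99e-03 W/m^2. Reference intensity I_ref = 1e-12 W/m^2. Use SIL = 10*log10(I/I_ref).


I / I_ref = 2.99e-03 / 1e-12 = 2.99e+09
SIL = 10 * log10(2.99e+09) = 94.757 dB


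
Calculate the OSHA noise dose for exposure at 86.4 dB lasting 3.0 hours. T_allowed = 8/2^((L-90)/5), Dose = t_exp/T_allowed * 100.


T_allowed = 8 / 2^((86.4 - 90)/5) = 13.1775 hr
Dose = 3.0 / 13.1775 * 100 = 22.766 %


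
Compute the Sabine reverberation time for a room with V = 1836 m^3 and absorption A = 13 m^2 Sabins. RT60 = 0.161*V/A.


RT60 = 0.161 * 1836 / 13 = 22.738 s


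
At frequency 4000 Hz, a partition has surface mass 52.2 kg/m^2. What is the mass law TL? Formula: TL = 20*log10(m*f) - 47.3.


m * f = 52.2 * 4000 = 208800
20*log10(208800) = 106.395 dB
TL = 106.395 - 47.3 = 59.095 dB


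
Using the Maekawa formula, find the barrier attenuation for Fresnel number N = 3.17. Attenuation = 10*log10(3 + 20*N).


3 + 20*N = 3 + 20*3.17 = 66.4
Att = 10*log10(66.4) = 18.222 dB


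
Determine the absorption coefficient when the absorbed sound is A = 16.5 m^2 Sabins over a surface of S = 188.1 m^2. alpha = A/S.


Absorption coefficient = absorbed power / incident power
alpha = A / S = 16.5 / 188.1 = 0.087719


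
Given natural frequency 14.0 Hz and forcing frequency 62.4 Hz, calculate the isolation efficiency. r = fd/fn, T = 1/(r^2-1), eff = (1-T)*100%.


r = 62.4 / 14.0 = 4.45714
r^2 - 1 = 4.45714^2 - 1 = 18.8661
T = 1/18.8661 = 0.0530051
Efficiency = (1 - 0.0530051)*100 = 94.699 %


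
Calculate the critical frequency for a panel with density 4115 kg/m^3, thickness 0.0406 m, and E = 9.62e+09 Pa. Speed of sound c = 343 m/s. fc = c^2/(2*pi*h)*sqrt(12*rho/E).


12*rho/E = 12*4115/9.62e+09 = 5.13306e-06
sqrt(12*rho/E) = sqrt(5.13306e-06) = 0.00226563
c^2/(2*pi*h) = 343^2/(2*pi*0.0406) = 461193
fc = 461193 * 0.00226563 = 1044.9 Hz


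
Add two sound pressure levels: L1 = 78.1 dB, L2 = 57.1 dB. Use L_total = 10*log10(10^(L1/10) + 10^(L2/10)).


10^(78.1/10) = 6.45654e+07
10^(57.1/10) = 512861
Sum = 6.45654e+07 + 512861 = 6.50783e+07
L_total = 10*log10(6.50783e+07) = 78.134 dB


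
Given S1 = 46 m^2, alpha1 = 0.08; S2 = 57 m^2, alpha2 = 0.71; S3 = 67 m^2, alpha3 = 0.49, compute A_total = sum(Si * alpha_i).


46 * 0.08 = 3.68
57 * 0.71 = 40.47
67 * 0.49 = 32.83
A_total = 3.68 + 40.47 + 32.83 = 76.98 m^2


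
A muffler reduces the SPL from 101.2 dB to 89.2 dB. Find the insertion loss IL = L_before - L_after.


Insertion loss = SPL without muffler - SPL with muffler
IL = 101.2 - 89.2 = 12 dB


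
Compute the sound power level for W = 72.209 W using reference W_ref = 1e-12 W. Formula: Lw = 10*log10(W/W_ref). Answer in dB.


W / W_ref = 72.209 / 1e-12 = 7.2209e+13
Lw = 10 * log10(7.2209e+13) = 138.59 dB


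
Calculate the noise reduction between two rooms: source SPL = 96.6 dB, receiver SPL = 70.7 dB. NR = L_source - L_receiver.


NR = L_source - L_receiver (difference between source and receiving room levels)
NR = 96.6 - 70.7 = 25.9 dB


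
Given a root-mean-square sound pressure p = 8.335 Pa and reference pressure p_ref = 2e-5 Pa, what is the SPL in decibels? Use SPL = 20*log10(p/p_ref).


p / p_ref = 8.335 / 2e-5 = 416750
SPL = 20 * log10(416750) = 112.4 dB


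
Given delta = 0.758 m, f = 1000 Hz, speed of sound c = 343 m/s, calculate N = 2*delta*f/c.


N = 2*delta*f/c = 2*delta/lambda, where lambda = c/f
lambda = 343 / 1000 = 0.343 m
N = 2 * 0.758 / 0.343 = 4.4198


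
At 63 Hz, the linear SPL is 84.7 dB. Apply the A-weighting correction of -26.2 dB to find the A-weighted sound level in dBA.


A-weighting table: 63 Hz -> -26.2 dB correction
SPL_A = SPL + correction = 84.7 + (-26.2) = 58.5 dBA


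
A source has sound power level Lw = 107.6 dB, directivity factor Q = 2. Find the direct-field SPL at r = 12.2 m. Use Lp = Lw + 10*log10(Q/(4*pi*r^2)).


4*pi*r^2 = 4*pi*12.2^2 = 1870.38 m^2
Q / (4*pi*r^2) = 2 / 1870.38 = 0.0010693
Lp = 107.6 + 10*log10(0.0010693) = 77.891 dB


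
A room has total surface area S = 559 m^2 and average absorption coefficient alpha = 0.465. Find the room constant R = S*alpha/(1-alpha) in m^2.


R = 559 * 0.465 / (1 - 0.465) = 485.86 m^2


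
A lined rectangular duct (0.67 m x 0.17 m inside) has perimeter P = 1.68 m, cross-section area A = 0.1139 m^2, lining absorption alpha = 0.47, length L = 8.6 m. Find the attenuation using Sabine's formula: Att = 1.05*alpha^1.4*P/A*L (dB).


alpha^1.4 = 0.47^1.4 = 0.347486
Attenuation rate = 1.05 * alpha^1.4 * P / A
= 1.05 * 0.347486 * 1.68 / 0.1139 = 5.38161 dB/m
Total Att = 5.38161 * 8.6 = 46.282 dB


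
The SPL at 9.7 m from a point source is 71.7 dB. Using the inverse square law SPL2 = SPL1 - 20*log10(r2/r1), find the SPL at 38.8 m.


r2/r1 = 38.8/9.7 = 4
Correction = 20*log10(4) = 12.0412 dB
SPL2 = 71.7 - 12.0412 = 59.659 dB


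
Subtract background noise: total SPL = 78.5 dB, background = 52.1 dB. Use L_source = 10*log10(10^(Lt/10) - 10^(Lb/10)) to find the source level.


10^(78.5/10) = 7.07946e+07
10^(52.1/10) = 162181
Difference = 7.07946e+07 - 162181 = 7.06324e+07
L_source = 10*log10(7.06324e+07) = 78.49 dB


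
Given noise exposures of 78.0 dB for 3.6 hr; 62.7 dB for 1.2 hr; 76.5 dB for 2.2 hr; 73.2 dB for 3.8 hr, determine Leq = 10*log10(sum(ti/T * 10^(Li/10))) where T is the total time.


T_total = 3.6 + 1.2 + 2.2 + 3.8 = 10.8 hr
(3.6/10.8) * 10^(78.0/10) = 2.10319e+07
(1.2/10.8) * 10^(62.7/10) = 206899
(2.2/10.8) * 10^(76.5/10) = 9.09911e+06
(3.8/10.8) * 10^(73.2/10) = 7.35123e+06
Sum = 2.10319e+07 + 206899 + 9.09911e+06 + 7.35123e+06 = 3.76891e+07
Leq = 10*log10(3.76891e+07) = 75.762 dB


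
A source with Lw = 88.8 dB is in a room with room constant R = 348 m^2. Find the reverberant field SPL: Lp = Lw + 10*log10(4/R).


4/R = 4/348 = 0.0114943
Lp = 88.8 + 10*log10(0.0114943) = 69.405 dB


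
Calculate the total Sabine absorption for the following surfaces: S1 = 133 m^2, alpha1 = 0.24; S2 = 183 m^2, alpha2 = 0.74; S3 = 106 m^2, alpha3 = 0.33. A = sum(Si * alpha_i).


133 * 0.24 = 31.92
183 * 0.74 = 135.42
106 * 0.33 = 34.98
A_total = 31.92 + 135.42 + 34.98 = 202.32 m^2


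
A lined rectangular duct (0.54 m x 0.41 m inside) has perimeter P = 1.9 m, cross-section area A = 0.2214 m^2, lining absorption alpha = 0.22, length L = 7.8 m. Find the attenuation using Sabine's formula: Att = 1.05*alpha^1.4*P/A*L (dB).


alpha^1.4 = 0.22^1.4 = 0.120058
Attenuation rate = 1.05 * alpha^1.4 * P / A
= 1.05 * 0.120058 * 1.9 / 0.2214 = 1.08182 dB/m
Total Att = 1.08182 * 7.8 = 8.4382 dB


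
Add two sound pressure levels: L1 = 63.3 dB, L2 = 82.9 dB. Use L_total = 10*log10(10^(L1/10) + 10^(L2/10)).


10^(63.3/10) = 2.13796e+06
10^(82.9/10) = 1.94984e+08
Sum = 2.13796e+06 + 1.94984e+08 = 1.97122e+08
L_total = 10*log10(1.97122e+08) = 82.947 dB


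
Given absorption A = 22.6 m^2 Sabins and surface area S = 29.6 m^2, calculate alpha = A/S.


Absorption coefficient = absorbed power / incident power
alpha = A / S = 22.6 / 29.6 = 0.76351


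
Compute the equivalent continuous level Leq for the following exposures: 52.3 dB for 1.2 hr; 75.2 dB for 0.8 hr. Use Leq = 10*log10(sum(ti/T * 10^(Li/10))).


T_total = 1.2 + 0.8 = 2.0 hr
(1.2/2.0) * 10^(52.3/10) = 101895
(0.8/2.0) * 10^(75.2/10) = 1.32452e+07
Sum = 101895 + 1.32452e+07 = 1.33471e+07
Leq = 10*log10(1.33471e+07) = 71.254 dB


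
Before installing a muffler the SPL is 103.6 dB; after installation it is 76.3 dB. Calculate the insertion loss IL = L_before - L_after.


Insertion loss = SPL without muffler - SPL with muffler
IL = 103.6 - 76.3 = 27.3 dB


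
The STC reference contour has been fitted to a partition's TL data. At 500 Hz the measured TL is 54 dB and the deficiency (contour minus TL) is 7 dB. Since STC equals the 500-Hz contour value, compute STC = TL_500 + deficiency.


By ASTM E413, STC = value of the fitted reference contour at 500 Hz.
Contour value at 500 Hz = TL_500 + deficiency = 54 + 7 = 61
STC = 61


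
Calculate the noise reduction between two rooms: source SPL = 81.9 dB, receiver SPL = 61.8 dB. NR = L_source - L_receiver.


NR = L_source - L_receiver (difference between source and receiving room levels)
NR = 81.9 - 61.8 = 20.1 dB


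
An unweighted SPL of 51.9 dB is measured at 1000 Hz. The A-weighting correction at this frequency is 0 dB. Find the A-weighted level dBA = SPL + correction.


A-weighting table: 1000 Hz -> 0 dB correction
SPL_A = SPL + correction = 51.9 + (0) = 51.9 dBA


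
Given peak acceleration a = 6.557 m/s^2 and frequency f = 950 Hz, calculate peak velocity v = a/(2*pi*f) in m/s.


omega = 2*pi*f = 2*pi*950 = 5969.03 rad/s
v = a / omega = 6.557 / 5969.03 = 0.0010985 m/s


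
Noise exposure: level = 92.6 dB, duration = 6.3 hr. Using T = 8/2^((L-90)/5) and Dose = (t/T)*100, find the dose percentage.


T_allowed = 8 / 2^((92.6 - 90)/5) = 5.57897 hr
Dose = 6.3 / 5.57897 * 100 = 112.92 %


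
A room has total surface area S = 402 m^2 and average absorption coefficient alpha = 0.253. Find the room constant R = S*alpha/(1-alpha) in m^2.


R = 402 * 0.253 / (1 - 0.253) = 136.15 m^2


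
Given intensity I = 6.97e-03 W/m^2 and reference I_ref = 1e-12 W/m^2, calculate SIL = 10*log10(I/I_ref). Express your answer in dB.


I / I_ref = 6.97e-03 / 1e-12 = 6.97e+09
SIL = 10 * log10(6.97e+09) = 98.432 dB


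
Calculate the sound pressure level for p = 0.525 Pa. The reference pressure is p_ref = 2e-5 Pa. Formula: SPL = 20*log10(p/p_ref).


p / p_ref = 0.525 / 2e-5 = 26250
SPL = 20 * log10(26250) = 88.383 dB


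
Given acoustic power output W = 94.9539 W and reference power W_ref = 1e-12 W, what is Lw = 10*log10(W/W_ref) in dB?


W / W_ref = 94.9539 / 1e-12 = 9.49539e+13
Lw = 10 * log10(9.49539e+13) = 139.78 dB


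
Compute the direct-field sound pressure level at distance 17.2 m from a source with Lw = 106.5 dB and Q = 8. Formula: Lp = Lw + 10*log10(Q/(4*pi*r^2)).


4*pi*r^2 = 4*pi*17.2^2 = 3717.64 m^2
Q / (4*pi*r^2) = 8 / 3717.64 = 0.0021519
Lp = 106.5 + 10*log10(0.0021519) = 79.828 dB


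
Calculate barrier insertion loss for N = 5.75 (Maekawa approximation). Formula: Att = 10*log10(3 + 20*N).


3 + 20*N = 3 + 20*5.75 = 118
Att = 10*log10(118) = 20.719 dB


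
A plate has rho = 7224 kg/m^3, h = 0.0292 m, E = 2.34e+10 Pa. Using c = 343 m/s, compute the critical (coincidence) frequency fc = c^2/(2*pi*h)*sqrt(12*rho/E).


12*rho/E = 12*7224/2.34e+10 = 3.70462e-06
sqrt(12*rho/E) = sqrt(3.70462e-06) = 0.00192474
c^2/(2*pi*h) = 343^2/(2*pi*0.0292) = 641247
fc = 641247 * 0.00192474 = 1234.2 Hz


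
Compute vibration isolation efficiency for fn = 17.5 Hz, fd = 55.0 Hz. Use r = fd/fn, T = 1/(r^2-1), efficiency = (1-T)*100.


r = 55.0 / 17.5 = 3.14286
r^2 - 1 = 3.14286^2 - 1 = 8.87757
T = 1/8.87757 = 0.112643
Efficiency = (1 - 0.112643)*100 = 88.736 %


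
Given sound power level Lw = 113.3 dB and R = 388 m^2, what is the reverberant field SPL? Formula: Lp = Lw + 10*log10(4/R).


4/R = 4/388 = 0.0103093
Lp = 113.3 + 10*log10(0.0103093) = 93.432 dB


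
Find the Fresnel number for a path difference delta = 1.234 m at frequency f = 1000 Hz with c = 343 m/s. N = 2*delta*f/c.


N = 2*delta*f/c = 2*delta/lambda, where lambda = c/f
lambda = 343 / 1000 = 0.343 m
N = 2 * 1.234 / 0.343 = 7.1953


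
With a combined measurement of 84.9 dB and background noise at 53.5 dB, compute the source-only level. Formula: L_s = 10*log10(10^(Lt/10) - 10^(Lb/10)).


10^(84.9/10) = 3.0903e+08
10^(53.5/10) = 223872
Difference = 3.0903e+08 - 223872 = 3.08806e+08
L_source = 10*log10(3.08806e+08) = 84.897 dB


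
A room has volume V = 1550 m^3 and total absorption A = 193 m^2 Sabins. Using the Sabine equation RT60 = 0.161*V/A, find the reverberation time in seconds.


RT60 = 0.161 * 1550 / 193 = 1.293 s


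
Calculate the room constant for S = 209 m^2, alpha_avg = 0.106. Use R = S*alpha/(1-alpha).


R = 209 * 0.106 / (1 - 0.106) = 24.781 m^2


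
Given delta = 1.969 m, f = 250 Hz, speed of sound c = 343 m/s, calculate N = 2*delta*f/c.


N = 2*delta*f/c = 2*delta/lambda, where lambda = c/f
lambda = 343 / 250 = 1.372 m
N = 2 * 1.969 / 1.372 = 2.8703


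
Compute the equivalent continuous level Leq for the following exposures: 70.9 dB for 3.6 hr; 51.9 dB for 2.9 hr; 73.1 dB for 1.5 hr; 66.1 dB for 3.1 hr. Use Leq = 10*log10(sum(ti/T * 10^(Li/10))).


T_total = 3.6 + 2.9 + 1.5 + 3.1 = 11.1 hr
(3.6/11.1) * 10^(70.9/10) = 3.99006e+06
(2.9/11.1) * 10^(51.9/10) = 40464.6
(1.5/11.1) * 10^(73.1/10) = 2.75911e+06
(3.1/11.1) * 10^(66.1/10) = 1.13773e+06
Sum = 3.99006e+06 + 40464.6 + 2.75911e+06 + 1.13773e+06 = 7.92736e+06
Leq = 10*log10(7.92736e+06) = 68.991 dB


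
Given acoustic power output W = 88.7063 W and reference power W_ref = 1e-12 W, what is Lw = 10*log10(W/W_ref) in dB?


W / W_ref = 88.7063 / 1e-12 = 8.87063e+13
Lw = 10 * log10(8.87063e+13) = 139.48 dB


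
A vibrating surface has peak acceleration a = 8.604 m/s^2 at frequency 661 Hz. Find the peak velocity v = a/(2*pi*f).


omega = 2*pi*f = 2*pi*661 = 4153.19 rad/s
v = a / omega = 8.604 / 4153.19 = 0.0020717 m/s


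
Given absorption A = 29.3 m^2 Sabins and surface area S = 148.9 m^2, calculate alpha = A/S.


Absorption coefficient = absorbed power / incident power
alpha = A / S = 29.3 / 148.9 = 0.19678


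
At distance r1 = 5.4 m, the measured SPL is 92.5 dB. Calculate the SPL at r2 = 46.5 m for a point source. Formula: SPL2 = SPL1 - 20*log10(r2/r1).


r2/r1 = 46.5/5.4 = 8.61111
Correction = 20*log10(8.61111) = 18.7012 dB
SPL2 = 92.5 - 18.7012 = 73.799 dB


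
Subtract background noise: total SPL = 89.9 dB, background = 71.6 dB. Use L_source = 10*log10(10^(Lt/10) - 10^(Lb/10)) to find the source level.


10^(89.9/10) = 9.77237e+08
10^(71.6/10) = 1.44544e+07
Difference = 9.77237e+08 - 1.44544e+07 = 9.62783e+08
L_source = 10*log10(9.62783e+08) = 89.835 dB


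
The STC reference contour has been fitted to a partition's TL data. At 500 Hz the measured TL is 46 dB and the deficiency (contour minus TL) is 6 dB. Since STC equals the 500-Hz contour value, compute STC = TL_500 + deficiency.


By ASTM E413, STC = value of the fitted reference contour at 500 Hz.
Contour value at 500 Hz = TL_500 + deficiency = 46 + 6 = 52
STC = 52


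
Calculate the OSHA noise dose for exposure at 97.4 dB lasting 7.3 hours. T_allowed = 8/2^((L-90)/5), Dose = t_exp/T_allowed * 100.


T_allowed = 8 / 2^((97.4 - 90)/5) = 2.86791 hr
Dose = 7.3 / 2.86791 * 100 = 254.54 %


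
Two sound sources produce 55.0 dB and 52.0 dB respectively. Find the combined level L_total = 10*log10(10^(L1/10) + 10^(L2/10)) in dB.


10^(55.0/10) = 316228
10^(52.0/10) = 158489
Sum = 316228 + 158489 = 474717
L_total = 10*log10(474717) = 56.764 dB


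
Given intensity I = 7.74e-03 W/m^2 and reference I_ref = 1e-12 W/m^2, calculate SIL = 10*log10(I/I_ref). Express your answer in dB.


I / I_ref = 7.74e-03 / 1e-12 = 7.74e+09
SIL = 10 * log10(7.74e+09) = 98.887 dB


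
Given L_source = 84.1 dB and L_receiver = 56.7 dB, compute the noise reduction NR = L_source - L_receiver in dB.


NR = L_source - L_receiver (difference between source and receiving room levels)
NR = 84.1 - 56.7 = 27.4 dB


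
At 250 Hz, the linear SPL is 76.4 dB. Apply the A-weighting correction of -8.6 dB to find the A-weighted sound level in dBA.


A-weighting table: 250 Hz -> -8.6 dB correction
SPL_A = SPL + correction = 76.4 + (-8.6) = 67.8 dBA


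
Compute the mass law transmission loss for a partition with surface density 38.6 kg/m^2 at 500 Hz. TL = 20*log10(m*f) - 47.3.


m * f = 38.6 * 500 = 19300
20*log10(19300) = 85.7111 dB
TL = 85.7111 - 47.3 = 38.411 dB


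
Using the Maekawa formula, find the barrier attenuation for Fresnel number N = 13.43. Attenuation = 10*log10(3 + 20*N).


3 + 20*N = 3 + 20*13.43 = 271.6
Att = 10*log10(271.6) = 24.339 dB


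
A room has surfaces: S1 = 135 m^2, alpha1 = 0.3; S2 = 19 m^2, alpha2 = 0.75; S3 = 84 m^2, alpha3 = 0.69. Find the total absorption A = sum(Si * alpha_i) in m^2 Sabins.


135 * 0.3 = 40.5
19 * 0.75 = 14.25
84 * 0.69 = 57.96
A_total = 40.5 + 14.25 + 57.96 = 112.71 m^2


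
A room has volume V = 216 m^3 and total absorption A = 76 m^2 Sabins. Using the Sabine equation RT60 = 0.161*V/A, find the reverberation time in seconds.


RT60 = 0.161 * 216 / 76 = 0.45758 s


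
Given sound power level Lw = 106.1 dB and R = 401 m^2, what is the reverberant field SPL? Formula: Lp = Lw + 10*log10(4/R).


4/R = 4/401 = 0.00997506
Lp = 106.1 + 10*log10(0.00997506) = 86.089 dB


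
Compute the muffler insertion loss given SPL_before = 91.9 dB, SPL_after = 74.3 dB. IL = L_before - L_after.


Insertion loss = SPL without muffler - SPL with muffler
IL = 91.9 - 74.3 = 17.6 dB


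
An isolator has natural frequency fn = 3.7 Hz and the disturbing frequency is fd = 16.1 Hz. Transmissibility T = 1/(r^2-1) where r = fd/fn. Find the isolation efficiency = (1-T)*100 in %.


r = 16.1 / 3.7 = 4.35135
r^2 - 1 = 4.35135^2 - 1 = 17.9342
T = 1/17.9342 = 0.0557594
Efficiency = (1 - 0.0557594)*100 = 94.424 %


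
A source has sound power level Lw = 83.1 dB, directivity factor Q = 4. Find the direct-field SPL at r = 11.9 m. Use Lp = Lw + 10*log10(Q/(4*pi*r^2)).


4*pi*r^2 = 4*pi*11.9^2 = 1779.52 m^2
Q / (4*pi*r^2) = 4 / 1779.52 = 0.0022478
Lp = 83.1 + 10*log10(0.0022478) = 56.618 dB


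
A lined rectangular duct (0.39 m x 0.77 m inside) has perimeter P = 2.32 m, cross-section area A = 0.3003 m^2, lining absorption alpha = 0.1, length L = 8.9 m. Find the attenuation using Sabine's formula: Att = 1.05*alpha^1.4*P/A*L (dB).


alpha^1.4 = 0.1^1.4 = 0.0398107
Attenuation rate = 1.05 * alpha^1.4 * P / A
= 1.05 * 0.0398107 * 2.32 / 0.3003 = 0.32294 dB/m
Total Att = 0.32294 * 8.9 = 2.8742 dB


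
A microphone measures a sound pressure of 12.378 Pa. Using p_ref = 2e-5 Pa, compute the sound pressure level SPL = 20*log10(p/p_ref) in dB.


p / p_ref = 12.378 / 2e-5 = 618900
SPL = 20 * log10(618900) = 115.83 dB


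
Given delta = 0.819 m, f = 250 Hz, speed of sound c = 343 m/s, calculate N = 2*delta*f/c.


N = 2*delta*f/c = 2*delta/lambda, where lambda = c/f
lambda = 343 / 250 = 1.372 m
N = 2 * 0.819 / 1.372 = 1.1939


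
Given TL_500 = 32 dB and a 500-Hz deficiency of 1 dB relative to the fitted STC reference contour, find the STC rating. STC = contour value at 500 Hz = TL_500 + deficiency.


By ASTM E413, STC = value of the fitted reference contour at 500 Hz.
Contour value at 500 Hz = TL_500 + deficiency = 32 + 1 = 33
STC = 33


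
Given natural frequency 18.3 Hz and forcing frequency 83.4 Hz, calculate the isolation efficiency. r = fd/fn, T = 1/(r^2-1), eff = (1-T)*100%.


r = 83.4 / 18.3 = 4.55738
r^2 - 1 = 4.55738^2 - 1 = 19.7697
T = 1/19.7697 = 0.0505825
Efficiency = (1 - 0.0505825)*100 = 94.942 %


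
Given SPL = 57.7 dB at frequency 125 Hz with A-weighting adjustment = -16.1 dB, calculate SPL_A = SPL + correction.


A-weighting table: 125 Hz -> -16.1 dB correction
SPL_A = SPL + correction = 57.7 + (-16.1) = 41.6 dBA


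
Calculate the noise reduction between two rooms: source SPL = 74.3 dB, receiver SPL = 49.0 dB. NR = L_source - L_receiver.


NR = L_source - L_receiver (difference between source and receiving room levels)
NR = 74.3 - 49.0 = 25.3 dB


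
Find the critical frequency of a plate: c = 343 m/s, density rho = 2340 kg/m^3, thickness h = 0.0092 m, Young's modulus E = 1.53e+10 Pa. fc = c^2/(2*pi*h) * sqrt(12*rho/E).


12*rho/E = 12*2340/1.53e+10 = 1.83529e-06
sqrt(12*rho/E) = sqrt(1.83529e-06) = 0.00135473
c^2/(2*pi*h) = 343^2/(2*pi*0.0092) = 2.03526e+06
fc = 2.03526e+06 * 0.00135473 = 2757.2 Hz


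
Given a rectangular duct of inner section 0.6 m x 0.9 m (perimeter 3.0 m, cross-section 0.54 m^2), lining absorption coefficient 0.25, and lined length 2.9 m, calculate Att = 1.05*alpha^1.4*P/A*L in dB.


alpha^1.4 = 0.25^1.4 = 0.143587
Attenuation rate = 1.05 * alpha^1.4 * P / A
= 1.05 * 0.143587 * 3.0 / 0.54 = 0.837591 dB/m
Total Att = 0.837591 * 2.9 = 2.429 dB


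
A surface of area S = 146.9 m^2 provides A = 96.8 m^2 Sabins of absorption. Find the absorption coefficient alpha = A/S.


Absorption coefficient = absorbed power / incident power
alpha = A / S = 96.8 / 146.9 = 0.65895


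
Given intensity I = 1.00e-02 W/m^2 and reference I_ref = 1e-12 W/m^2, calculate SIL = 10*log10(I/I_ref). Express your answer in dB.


I / I_ref = 1.00e-02 / 1e-12 = 1e+10
SIL = 10 * log10(1e+10) = 100 dB


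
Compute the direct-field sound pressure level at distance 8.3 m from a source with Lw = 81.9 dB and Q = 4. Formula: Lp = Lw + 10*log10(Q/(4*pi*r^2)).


4*pi*r^2 = 4*pi*8.3^2 = 865.697 m^2
Q / (4*pi*r^2) = 4 / 865.697 = 0.00462055
Lp = 81.9 + 10*log10(0.00462055) = 58.547 dB


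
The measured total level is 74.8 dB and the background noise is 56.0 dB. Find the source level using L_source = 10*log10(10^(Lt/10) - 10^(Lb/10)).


10^(74.8/10) = 3.01995e+07
10^(56.0/10) = 398107
Difference = 3.01995e+07 - 398107 = 2.98014e+07
L_source = 10*log10(2.98014e+07) = 74.742 dB


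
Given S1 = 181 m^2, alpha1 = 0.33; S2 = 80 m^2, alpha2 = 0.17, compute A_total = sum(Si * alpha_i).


181 * 0.33 = 59.73
80 * 0.17 = 13.6
A_total = 59.73 + 13.6 = 73.33 m^2


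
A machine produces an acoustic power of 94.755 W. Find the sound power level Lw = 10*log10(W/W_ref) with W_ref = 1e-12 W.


W / W_ref = 94.755 / 1e-12 = 9.4755e+13
Lw = 10 * log10(9.4755e+13) = 139.77 dB


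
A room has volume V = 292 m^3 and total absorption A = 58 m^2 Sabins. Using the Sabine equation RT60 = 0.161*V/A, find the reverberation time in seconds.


RT60 = 0.161 * 292 / 58 = 0.81055 s


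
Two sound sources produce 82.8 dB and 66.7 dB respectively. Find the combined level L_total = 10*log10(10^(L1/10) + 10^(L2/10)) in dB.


10^(82.8/10) = 1.90546e+08
10^(66.7/10) = 4.67735e+06
Sum = 1.90546e+08 + 4.67735e+06 = 1.95223e+08
L_total = 10*log10(1.95223e+08) = 82.905 dB


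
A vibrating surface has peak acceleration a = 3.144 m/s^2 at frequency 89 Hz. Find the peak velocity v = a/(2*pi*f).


omega = 2*pi*f = 2*pi*89 = 559.203 rad/s
v = a / omega = 3.144 / 559.203 = 0.0056223 m/s


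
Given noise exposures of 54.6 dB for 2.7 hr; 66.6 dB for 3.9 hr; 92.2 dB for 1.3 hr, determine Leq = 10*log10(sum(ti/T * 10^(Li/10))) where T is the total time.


T_total = 2.7 + 3.9 + 1.3 = 7.9 hr
(2.7/7.9) * 10^(54.6/10) = 98568.2
(3.9/7.9) * 10^(66.6/10) = 2.25651e+06
(1.3/7.9) * 10^(92.2/10) = 2.73097e+08
Sum = 98568.2 + 2.25651e+06 + 2.73097e+08 = 2.75452e+08
Leq = 10*log10(2.75452e+08) = 84.4 dB


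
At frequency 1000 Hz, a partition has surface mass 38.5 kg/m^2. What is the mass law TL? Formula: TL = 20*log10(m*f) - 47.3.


m * f = 38.5 * 1000 = 38500
20*log10(38500) = 91.7092 dB
TL = 91.7092 - 47.3 = 44.409 dB


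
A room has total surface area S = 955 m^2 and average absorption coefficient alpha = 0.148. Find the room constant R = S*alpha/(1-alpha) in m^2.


R = 955 * 0.148 / (1 - 0.148) = 165.89 m^2


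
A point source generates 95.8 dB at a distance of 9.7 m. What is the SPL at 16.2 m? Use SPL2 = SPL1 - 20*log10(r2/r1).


r2/r1 = 16.2/9.7 = 1.6701
Correction = 20*log10(1.6701) = 4.45485 dB
SPL2 = 95.8 - 4.45485 = 91.345 dB


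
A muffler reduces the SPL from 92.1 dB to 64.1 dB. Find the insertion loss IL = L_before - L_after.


Insertion loss = SPL without muffler - SPL with muffler
IL = 92.1 - 64.1 = 28 dB


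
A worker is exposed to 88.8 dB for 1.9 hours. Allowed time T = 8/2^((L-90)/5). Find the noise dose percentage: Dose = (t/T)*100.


T_allowed = 8 / 2^((88.8 - 90)/5) = 9.44794 hr
Dose = 1.9 / 9.44794 * 100 = 20.11 %


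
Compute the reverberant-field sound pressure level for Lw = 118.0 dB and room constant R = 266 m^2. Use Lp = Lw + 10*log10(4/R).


4/R = 4/266 = 0.0150376
Lp = 118.0 + 10*log10(0.0150376) = 99.772 dB


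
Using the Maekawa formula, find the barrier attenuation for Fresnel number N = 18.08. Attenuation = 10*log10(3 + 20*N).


3 + 20*N = 3 + 20*18.08 = 364.6
Att = 10*log10(364.6) = 25.618 dB


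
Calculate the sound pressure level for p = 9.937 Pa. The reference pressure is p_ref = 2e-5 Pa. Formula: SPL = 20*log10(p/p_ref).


p / p_ref = 9.937 / 2e-5 = 496850
SPL = 20 * log10(496850) = 113.92 dB
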